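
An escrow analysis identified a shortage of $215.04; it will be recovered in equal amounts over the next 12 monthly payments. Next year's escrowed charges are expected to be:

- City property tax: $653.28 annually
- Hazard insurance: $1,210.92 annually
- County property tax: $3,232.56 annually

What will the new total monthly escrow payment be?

City property tax — $653.28/yr
Hazard insurance — $1,210.92/yr
County property tax — $3,232.56/yr
Total per year = $5,096.76
Monthly escrow = $5,096.76 / 12 = $424.73
Monthly shortage recovery: $215.04 ÷ 12 = $17.92
Adjusted monthly = $424.73 + $17.92 = $442.65

$442.65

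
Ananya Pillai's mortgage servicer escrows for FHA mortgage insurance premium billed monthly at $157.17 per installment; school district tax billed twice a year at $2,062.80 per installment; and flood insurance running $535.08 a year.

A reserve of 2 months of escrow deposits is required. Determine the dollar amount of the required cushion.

$1,091.12

FHA mortgage insurance premium = $157.17 × 12 = $1,886.04 annually
School district tax = $2,062.80 × 2 = $4,125.60 annually
Flood insurance = $535.08 annually
Annual escrow total = $1,886.04 + $4,125.60 + $535.08 = $6,546.72
Base monthly escrow = $6,546.72 / 12 = $545.56
Required cushion = 2 × $545.56 = $1,091.12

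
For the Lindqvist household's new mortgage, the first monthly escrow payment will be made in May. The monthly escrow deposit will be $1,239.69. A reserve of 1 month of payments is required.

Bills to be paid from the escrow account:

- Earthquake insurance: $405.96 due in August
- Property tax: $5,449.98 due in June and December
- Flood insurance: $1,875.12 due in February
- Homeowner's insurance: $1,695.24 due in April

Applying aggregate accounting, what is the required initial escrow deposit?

$4,210.29

Cushion = 1 × $1,239.69 = $1,239.69
Trial balance (start $0, +$1,239.69 each month, − disbursements):
  May: +$1,239.69 → $1,239.69
  Jun: +$1,239.69 − $5,449.98 → -$2,970.60
  Jul: +$1,239.69 → -$1,730.91
  Aug: +$1,239.69 − $405.96 → -$897.18
  Sep: +$1,239.69 → $342.51
  Oct: +$1,239.69 → $1,582.20
  Nov: +$1,239.69 → $2,821.89
  Dec: +$1,239.69 − $5,449.98 → -$1,388.40
  Jan: +$1,239.69 → -$148.71
  Feb: +$1,239.69 − $1,875.12 → -$784.14
  Mar: +$1,239.69 → $455.55
  Apr: +$1,239.69 − $1,695.24 → $0.00
Lowest trial balance = -$2,970.60 (Jun)
Initial deposit = cushion − low point = $1,239.69 − (-$2,970.60) = $4,210.29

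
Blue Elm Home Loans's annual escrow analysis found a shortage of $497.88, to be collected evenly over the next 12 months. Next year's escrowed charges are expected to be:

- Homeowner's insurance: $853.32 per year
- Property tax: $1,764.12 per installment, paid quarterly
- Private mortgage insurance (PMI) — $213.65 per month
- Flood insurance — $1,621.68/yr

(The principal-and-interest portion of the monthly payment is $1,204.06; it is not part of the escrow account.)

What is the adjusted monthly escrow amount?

Homeowner's insurance — $853.32 annually
Property tax — $1,764.12 × 4 = $7,056.48 annually
Private mortgage insurance (PMI) — $213.65 × 12 = $2,563.80 annually
Flood insurance — $1,621.68 annually
Annual escrow total = $853.32 + $7,056.48 + $2,563.80 + $1,621.68 = $12,095.28
Base monthly escrow = $12,095.28 ÷ 12 = $1,007.94
Shortage per month = $497.88 ÷ 12 = $41.49
New monthly escrow = $1,007.94 + $41.49 = $1,049.43

$1,049.43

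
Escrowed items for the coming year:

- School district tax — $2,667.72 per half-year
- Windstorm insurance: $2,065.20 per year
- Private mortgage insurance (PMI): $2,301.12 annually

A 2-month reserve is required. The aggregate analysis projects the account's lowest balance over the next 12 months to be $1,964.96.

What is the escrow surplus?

$348.00

School district tax — $2,667.72 × 2 = $5,335.44
Windstorm insurance — $2,065.20
Private mortgage insurance (PMI) — $2,301.12
Total annual escrow = $5,335.44 + $2,065.20 + $2,301.12 = $9,701.76
Monthly = $9,701.76 ÷ 12 = $808.48
Required cushion = 2 × $808.48 = $1,616.96
Excess over cushion: $1,964.96 − $1,616.96 = $348.00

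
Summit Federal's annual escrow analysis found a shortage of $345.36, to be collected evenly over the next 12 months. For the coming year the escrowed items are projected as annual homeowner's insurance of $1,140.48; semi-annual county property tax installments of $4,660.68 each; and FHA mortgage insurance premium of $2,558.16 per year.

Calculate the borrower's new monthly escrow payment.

Homeowner's insurance = $1,140.48 annually
County property tax = $4,660.68 × 2 = $9,321.36 annually
FHA mortgage insurance premium = $2,558.16 annually
Annual escrow total = $13,020.00
Monthly = $13,020.00 / 12 = $1,085.00
Shortage spread = $345.36 ÷ 12 = $28.78/mo
Adjusted monthly = $1,085.00 + $28.78 = $1,113.78

$1,113.78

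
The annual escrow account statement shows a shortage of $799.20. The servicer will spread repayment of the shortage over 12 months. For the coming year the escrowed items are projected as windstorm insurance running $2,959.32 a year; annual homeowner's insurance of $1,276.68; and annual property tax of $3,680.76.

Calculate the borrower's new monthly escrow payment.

$726.33

Windstorm insurance — $2,959.32 per year
Homeowner's insurance — $1,276.68 per year
Property tax — $3,680.76 per year
Total per year = $7,916.76
Base monthly escrow = $7,916.76 ÷ 12 = $659.73
Shortage spread = $799.20 / 12 = $66.60/mo
Adjusted monthly = $659.73 + $66.60 = $726.33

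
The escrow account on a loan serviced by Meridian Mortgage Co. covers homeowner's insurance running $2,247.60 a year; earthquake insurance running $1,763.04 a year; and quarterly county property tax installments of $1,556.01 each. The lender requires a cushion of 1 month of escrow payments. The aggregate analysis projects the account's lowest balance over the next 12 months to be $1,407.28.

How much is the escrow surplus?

Homeowner's insurance: $2,247.60 per year
Earthquake insurance: $1,763.04 per year
County property tax: $1,556.01 × 4 = $6,224.04 per year
Combined annual = $10,234.68
Base monthly escrow = $10,234.68 / 12 = $852.89
Cushion = 1 × $852.89 = $852.89
Excess over cushion: $1,407.28 − $852.89 = $554.39

$554.39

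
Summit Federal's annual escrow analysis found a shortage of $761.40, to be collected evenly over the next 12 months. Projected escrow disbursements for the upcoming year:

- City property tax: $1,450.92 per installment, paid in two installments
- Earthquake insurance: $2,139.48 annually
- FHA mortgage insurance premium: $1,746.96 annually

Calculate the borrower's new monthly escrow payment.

City property tax — $1,450.92 × 2 = $2,901.84 per year
Earthquake insurance — $2,139.48 per year
FHA mortgage insurance premium — $1,746.96 per year
Total annual escrow = $6,788.28
Base monthly escrow = $6,788.28 / 12 = $565.69
Shortage spread = $761.40 / 12 = $63.45/mo
Adjusted monthly = $565.69 + $63.45 = $629.14

$629.14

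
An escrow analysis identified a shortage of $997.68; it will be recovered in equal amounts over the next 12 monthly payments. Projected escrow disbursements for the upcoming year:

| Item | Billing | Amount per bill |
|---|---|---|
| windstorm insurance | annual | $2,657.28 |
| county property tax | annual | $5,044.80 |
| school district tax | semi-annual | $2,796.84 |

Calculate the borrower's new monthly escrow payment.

Windstorm insurance = $2,657.28
County property tax = $5,044.80
School district tax = $2,796.84 × 2 = $5,593.68
Yearly total = $2,657.28 + $5,044.80 + $5,593.68 = $13,295.76
Per month = $13,295.76 ÷ 12 = $1,107.98
Shortage per month = $997.68 / 12 = $83.14
Adjusted monthly = $1,107.98 + $83.14 = $1,191.12

$1,191.12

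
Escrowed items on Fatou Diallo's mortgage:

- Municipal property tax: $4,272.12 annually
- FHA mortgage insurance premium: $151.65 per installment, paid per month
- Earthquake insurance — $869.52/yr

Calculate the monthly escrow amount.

$580.12

Municipal property tax = $4,272.12/yr
FHA mortgage insurance premium = $151.65 × 12 = $1,819.80/yr
Earthquake insurance = $869.52/yr
Total annual escrow = $4,272.12 + $1,819.80 + $869.52 = $6,961.44
Monthly = $6,961.44 ÷ 12 = $580.12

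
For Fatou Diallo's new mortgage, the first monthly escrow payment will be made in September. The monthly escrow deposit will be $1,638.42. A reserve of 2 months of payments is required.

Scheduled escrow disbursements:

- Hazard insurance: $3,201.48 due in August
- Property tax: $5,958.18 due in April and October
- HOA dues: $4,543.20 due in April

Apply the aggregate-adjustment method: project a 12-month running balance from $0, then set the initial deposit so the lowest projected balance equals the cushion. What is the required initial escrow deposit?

$6,629.04

Cushion = 2 × $1,638.42 = $3,276.84
Trial balance (start $0, +$1,638.42 each month, − disbursements):
  Sep: +$1,638.42 → $1,638.42
  Oct: +$1,638.42 − $5,958.18 → -$2,681.34
  Nov: +$1,638.42 → -$1,042.92
  Dec: +$1,638.42 → $595.50
  Jan: +$1,638.42 → $2,233.92
  Feb: +$1,638.42 → $3,872.34
  Mar: +$1,638.42 → $5,510.76
  Apr: +$1,638.42 − $10,501.38 → -$3,352.20
  May: +$1,638.42 → -$1,713.78
  Jun: +$1,638.42 → -$75.36
  Jul: +$1,638.42 → $1,563.06
  Aug: +$1,638.42 − $3,201.48 → $0.00
Lowest trial balance = -$3,352.20 (Apr)
Initial deposit = cushion − low point = $3,276.84 − (-$3,352.20) = $6,629.04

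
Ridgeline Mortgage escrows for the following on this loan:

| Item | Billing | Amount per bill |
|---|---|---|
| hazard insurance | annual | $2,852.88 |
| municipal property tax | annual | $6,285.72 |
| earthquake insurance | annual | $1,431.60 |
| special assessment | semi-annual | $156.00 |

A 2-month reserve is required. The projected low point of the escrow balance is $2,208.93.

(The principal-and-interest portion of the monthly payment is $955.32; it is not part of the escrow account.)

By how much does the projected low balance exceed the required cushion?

$395.23

Hazard insurance: $2,852.88 per year
Municipal property tax: $6,285.72 per year
Earthquake insurance: $1,431.60 per year
Special assessment: $156.00 × 2 = $312.00 per year
Total annual escrow = $2,852.88 + $6,285.72 + $1,431.60 + $312.00 = $10,882.20
Per month = $10,882.20 ÷ 12 = $906.85
Required reserve = 2 × $906.85 = $1,813.70
Surplus = $2,208.93 − $1,813.70 = $395.23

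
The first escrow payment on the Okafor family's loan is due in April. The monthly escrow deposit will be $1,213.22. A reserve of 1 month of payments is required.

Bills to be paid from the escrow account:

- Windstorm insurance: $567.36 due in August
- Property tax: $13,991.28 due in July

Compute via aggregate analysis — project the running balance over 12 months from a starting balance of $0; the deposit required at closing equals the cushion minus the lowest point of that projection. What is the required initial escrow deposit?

Cushion = 1 × $1,213.22 = $1,213.22
Trial balance (start $0, +$1,213.22 each month, − disbursements):
  Apr: +$1,213.22 → $1,213.22
  May: +$1,213.22 → $2,426.44
  Jun: +$1,213.22 → $3,639.66
  Jul: +$1,213.22 − $13,991.28 → -$9,138.40
  Aug: +$1,213.22 − $567.36 → -$8,492.54
  Sep: +$1,213.22 → -$7,279.32
  Oct: +$1,213.22 → -$6,066.10
  Nov: +$1,213.22 → -$4,852.88
  Dec: +$1,213.22 → -$3,639.66
  Jan: +$1,213.22 → -$2,426.44
  Feb: +$1,213.22 → -$1,213.22
  Mar: +$1,213.22 → $0.00
Lowest trial balance = -$9,138.40 (Jul)
Initial deposit = cushion − low point = $1,213.22 − (-$9,138.40) = $10,351.62

$10,351.62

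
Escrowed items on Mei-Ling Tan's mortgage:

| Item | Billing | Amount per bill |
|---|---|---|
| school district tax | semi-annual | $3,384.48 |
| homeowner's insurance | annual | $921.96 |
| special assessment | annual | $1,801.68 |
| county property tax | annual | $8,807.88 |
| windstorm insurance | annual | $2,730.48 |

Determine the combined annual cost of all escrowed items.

$21,030.96

School district tax = $3,384.48 × 2 = $6,768.96/yr
Homeowner's insurance = $921.96/yr
Special assessment = $1,801.68/yr
County property tax = $8,807.88/yr
Windstorm insurance = $2,730.48/yr
Yearly total = $21,030.96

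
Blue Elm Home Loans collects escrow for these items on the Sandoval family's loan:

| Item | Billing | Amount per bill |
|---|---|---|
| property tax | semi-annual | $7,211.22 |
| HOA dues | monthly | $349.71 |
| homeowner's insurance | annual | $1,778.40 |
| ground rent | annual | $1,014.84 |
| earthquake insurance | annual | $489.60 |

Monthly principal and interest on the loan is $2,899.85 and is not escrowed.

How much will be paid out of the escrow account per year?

Property tax = $7,211.22 × 2 = $14,422.44/yr
HOA dues = $349.71 × 12 = $4,196.52/yr
Homeowner's insurance = $1,778.40/yr
Ground rent = $1,014.84/yr
Earthquake insurance = $489.60/yr
Annual escrow total = $21,901.80

$21,901.80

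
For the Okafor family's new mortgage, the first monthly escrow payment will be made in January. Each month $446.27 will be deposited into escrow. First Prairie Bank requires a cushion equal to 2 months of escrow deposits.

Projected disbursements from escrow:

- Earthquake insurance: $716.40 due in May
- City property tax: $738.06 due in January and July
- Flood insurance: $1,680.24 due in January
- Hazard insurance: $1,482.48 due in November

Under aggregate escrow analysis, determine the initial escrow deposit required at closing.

$2,864.57

Cushion = 2 × $446.27 = $892.54
Trial balance (start $0, +$446.27 each month, − disbursements):
  Jan: +$446.27 − $2,418.30 → -$1,972.03
  Feb: +$446.27 → -$1,525.76
  Mar: +$446.27 → -$1,079.49
  Apr: +$446.27 → -$633.22
  May: +$446.27 − $716.40 → -$903.35
  Jun: +$446.27 → -$457.08
  Jul: +$446.27 − $738.06 → -$748.87
  Aug: +$446.27 → -$302.60
  Sep: +$446.27 → $143.67
  Oct: +$446.27 → $589.94
  Nov: +$446.27 − $1,482.48 → -$446.27
  Dec: +$446.27 → $0.00
Lowest trial balance = -$1,972.03 (Jan)
Initial deposit = cushion − low point = $892.54 − (-$1,972.03) = $2,864.57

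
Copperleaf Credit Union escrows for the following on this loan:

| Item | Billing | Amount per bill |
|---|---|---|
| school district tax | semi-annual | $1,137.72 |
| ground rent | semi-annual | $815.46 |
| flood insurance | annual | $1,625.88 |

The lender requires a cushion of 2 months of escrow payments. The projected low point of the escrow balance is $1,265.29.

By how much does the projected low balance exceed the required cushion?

$343.25

School district tax = $1,137.72 × 2 = $2,275.44
Ground rent = $815.46 × 2 = $1,630.92
Flood insurance = $1,625.88
Total annual escrow = $2,275.44 + $1,630.92 + $1,625.88 = $5,532.24
Per month = $5,532.24 ÷ 12 = $461.02
Required reserve = 2 × $461.02 = $922.04
Excess over cushion: $1,265.29 − $922.04 = $343.25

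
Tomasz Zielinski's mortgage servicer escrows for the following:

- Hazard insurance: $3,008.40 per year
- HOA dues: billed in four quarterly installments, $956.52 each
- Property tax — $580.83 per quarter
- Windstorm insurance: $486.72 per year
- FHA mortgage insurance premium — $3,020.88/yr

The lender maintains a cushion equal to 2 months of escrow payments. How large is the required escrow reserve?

Hazard insurance — $3,008.40
HOA dues — $956.52 × 4 = $3,826.08
Property tax — $580.83 × 4 = $2,323.32
Windstorm insurance — $486.72
FHA mortgage insurance premium — $3,020.88
Yearly total = $12,665.40
Monthly = $12,665.40 / 12 = $1,055.45
Reserve = 2 × $1,055.45 = $2,110.90

$2,110.90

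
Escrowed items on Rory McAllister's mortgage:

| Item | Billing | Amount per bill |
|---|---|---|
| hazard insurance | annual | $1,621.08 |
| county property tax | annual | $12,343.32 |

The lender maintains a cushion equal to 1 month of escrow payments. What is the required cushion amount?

Hazard insurance: $1,621.08 annually
County property tax: $12,343.32 annually
Total annual escrow = $1,621.08 + $12,343.32 = $13,964.40
Per month = $13,964.40 / 12 = $1,163.70
Cushion = 1 × $1,163.70 = $1,163.70

$1,163.70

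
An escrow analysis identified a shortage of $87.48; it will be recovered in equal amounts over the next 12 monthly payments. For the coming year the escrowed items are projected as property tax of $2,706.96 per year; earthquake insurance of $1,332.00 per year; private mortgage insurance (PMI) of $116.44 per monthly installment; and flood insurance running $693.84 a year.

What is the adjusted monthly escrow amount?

Property tax: $2,706.96 annually
Earthquake insurance: $1,332.00 annually
Private mortgage insurance (PMI): $116.44 × 12 = $1,397.28 annually
Flood insurance: $693.84 annually
Yearly total = $6,130.08
Per month = $6,130.08 / 12 = $510.84
Shortage spread = $87.48 / 12 = $7.29/mo
New monthly escrow = $510.84 + $7.29 = $518.13

$518.13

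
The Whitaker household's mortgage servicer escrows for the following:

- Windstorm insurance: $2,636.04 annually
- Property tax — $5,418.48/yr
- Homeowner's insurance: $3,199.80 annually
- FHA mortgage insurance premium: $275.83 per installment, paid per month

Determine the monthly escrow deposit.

Windstorm insurance = $2,636.04/yr
Property tax = $5,418.48/yr
Homeowner's insurance = $3,199.80/yr
FHA mortgage insurance premium = $275.83 × 12 = $3,309.96/yr
Annual escrow total = $14,564.28
Base monthly escrow = $14,564.28 ÷ 12 = $1,213.69

$1,213.69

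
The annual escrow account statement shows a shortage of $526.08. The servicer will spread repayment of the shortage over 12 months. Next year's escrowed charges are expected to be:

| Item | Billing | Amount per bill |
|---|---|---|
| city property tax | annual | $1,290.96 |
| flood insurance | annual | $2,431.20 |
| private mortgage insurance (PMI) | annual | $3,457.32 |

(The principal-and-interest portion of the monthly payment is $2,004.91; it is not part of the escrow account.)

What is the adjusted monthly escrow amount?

City property tax = $1,290.96 annually
Flood insurance = $2,431.20 annually
Private mortgage insurance (PMI) = $3,457.32 annually
Total annual escrow = $1,290.96 + $2,431.20 + $3,457.32 = $7,179.48
Base monthly escrow = $7,179.48 ÷ 12 = $598.29
Monthly shortage recovery: $526.08 / 12 = $43.84
Adjusted monthly = $598.29 + $43.84 = $642.13

$642.13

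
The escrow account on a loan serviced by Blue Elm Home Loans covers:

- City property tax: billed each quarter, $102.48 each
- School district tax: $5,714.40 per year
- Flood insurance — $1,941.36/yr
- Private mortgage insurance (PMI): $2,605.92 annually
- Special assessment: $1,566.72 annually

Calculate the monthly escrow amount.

City property tax = $102.48 × 4 = $409.92
School district tax = $5,714.40
Flood insurance = $1,941.36
Private mortgage insurance (PMI) = $2,605.92
Special assessment = $1,566.72
Total annual escrow = $12,238.32
Base monthly escrow = $12,238.32 / 12 = $1,019.86

$1,019.86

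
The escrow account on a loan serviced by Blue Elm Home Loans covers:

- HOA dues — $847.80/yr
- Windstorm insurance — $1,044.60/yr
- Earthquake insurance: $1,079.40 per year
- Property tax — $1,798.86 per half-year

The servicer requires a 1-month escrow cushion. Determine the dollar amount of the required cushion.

$547.46

HOA dues = $847.80 annually
Windstorm insurance = $1,044.60 annually
Earthquake insurance = $1,079.40 annually
Property tax = $1,798.86 × 2 = $3,597.72 annually
Yearly total = $847.80 + $1,044.60 + $1,079.40 + $3,597.72 = $6,569.52
Monthly = $6,569.52 / 12 = $547.46
Required cushion = 1 × $547.46 = $547.46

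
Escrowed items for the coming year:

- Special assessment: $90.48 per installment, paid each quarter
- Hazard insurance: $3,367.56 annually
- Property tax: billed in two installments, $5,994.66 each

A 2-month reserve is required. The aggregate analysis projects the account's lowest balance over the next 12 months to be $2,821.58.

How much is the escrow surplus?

Special assessment — $90.48 × 4 = $361.92
Hazard insurance — $3,367.56
Property tax — $5,994.66 × 2 = $11,989.32
Total annual escrow = $361.92 + $3,367.56 + $11,989.32 = $15,718.80
Monthly escrow = $15,718.80 ÷ 12 = $1,309.90
Required cushion = 2 × $1,309.90 = $2,619.80
Excess over cushion: $2,821.58 − $2,619.80 = $201.78

$201.78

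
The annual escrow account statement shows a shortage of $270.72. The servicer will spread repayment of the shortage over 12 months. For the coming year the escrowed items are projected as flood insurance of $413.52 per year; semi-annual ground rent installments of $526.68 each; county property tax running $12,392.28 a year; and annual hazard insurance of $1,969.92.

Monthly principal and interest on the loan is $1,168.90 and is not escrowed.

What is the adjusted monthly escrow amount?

$1,341.65

Flood insurance — $413.52 per year
Ground rent — $526.68 × 2 = $1,053.36 per year
County property tax — $12,392.28 per year
Hazard insurance — $1,969.92 per year
Total per year = $15,829.08
Per month = $15,829.08 ÷ 12 = $1,319.09
Shortage per month = $270.72 ÷ 12 = $22.56
New monthly escrow = $1,319.09 + $22.56 = $1,341.65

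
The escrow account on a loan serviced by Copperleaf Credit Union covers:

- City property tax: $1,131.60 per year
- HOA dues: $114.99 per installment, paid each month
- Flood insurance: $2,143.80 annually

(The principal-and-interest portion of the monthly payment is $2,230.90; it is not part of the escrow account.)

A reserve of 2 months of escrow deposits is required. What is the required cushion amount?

City property tax — $1,131.60 per year
HOA dues — $114.99 × 12 = $1,379.88 per year
Flood insurance — $2,143.80 per year
Total annual escrow = $4,655.28
Base monthly escrow = $4,655.28 ÷ 12 = $387.94
Cushion = 2 × $387.94 = $775.88

$775.88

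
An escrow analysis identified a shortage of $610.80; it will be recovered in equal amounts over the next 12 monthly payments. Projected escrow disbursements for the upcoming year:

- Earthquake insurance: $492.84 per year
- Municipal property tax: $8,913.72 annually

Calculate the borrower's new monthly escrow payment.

Earthquake insurance = $492.84 annually
Municipal property tax = $8,913.72 annually
Combined annual = $492.84 + $8,913.72 = $9,406.56
Base monthly escrow = $9,406.56 / 12 = $783.88
Monthly shortage recovery: $610.80 / 12 = $50.90
New monthly escrow = $783.88 + $50.90 = $834.78

$834.78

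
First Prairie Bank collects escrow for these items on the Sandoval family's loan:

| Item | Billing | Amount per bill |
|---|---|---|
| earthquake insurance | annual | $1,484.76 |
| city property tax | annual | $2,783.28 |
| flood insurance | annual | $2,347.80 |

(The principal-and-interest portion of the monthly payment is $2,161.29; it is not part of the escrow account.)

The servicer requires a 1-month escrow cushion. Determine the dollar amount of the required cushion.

Earthquake insurance — $1,484.76 per year
City property tax — $2,783.28 per year
Flood insurance — $2,347.80 per year
Yearly total = $1,484.76 + $2,783.28 + $2,347.80 = $6,615.84
Base monthly escrow = $6,615.84 ÷ 12 = $551.32
Cushion = 1 × $551.32 = $551.32

$551.32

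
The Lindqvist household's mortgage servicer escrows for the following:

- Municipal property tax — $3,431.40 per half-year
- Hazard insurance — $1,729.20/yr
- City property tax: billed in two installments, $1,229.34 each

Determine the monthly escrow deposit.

$920.89

Municipal property tax — $3,431.40 × 2 = $6,862.80 annually
Hazard insurance — $1,729.20 annually
City property tax — $1,229.34 × 2 = $2,458.68 annually
Yearly total = $6,862.80 + $1,729.20 + $2,458.68 = $11,050.68
Monthly = $11,050.68 ÷ 12 = $920.89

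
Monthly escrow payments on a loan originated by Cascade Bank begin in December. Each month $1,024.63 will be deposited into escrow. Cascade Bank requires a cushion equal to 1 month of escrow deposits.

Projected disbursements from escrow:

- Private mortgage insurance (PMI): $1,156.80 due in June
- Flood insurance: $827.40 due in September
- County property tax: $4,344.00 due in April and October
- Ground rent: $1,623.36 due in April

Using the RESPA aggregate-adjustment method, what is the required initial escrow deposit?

$2,049.26

Cushion = 1 × $1,024.63 = $1,024.63
Trial balance (start $0, +$1,024.63 each month, − disbursements):
  Dec: +$1,024.63 → $1,024.63
  Jan: +$1,024.63 → $2,049.26
  Feb: +$1,024.63 → $3,073.89
  Mar: +$1,024.63 → $4,098.52
  Apr: +$1,024.63 − $5,967.36 → -$844.21
  May: +$1,024.63 → $180.42
  Jun: +$1,024.63 − $1,156.80 → $48.25
  Jul: +$1,024.63 → $1,072.88
  Aug: +$1,024.63 → $2,097.51
  Sep: +$1,024.63 − $827.40 → $2,294.74
  Oct: +$1,024.63 − $4,344.00 → -$1,024.63
  Nov: +$1,024.63 → $0.00
Lowest trial balance = -$1,024.63 (Oct)
Initial deposit = cushion − low point = $1,024.63 − (-$1,024.63) = $2,049.26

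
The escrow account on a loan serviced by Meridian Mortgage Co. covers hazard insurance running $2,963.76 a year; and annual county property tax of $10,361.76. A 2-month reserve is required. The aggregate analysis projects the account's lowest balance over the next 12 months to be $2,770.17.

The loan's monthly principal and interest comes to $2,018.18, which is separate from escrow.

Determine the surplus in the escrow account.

$549.25

Hazard insurance: $2,963.76 per year
County property tax: $10,361.76 per year
Annual escrow total = $2,963.76 + $10,361.76 = $13,325.52
Monthly = $13,325.52 ÷ 12 = $1,110.46
Required cushion = 2 × $1,110.46 = $2,220.92
Excess over cushion: $2,770.17 − $2,220.92 = $549.25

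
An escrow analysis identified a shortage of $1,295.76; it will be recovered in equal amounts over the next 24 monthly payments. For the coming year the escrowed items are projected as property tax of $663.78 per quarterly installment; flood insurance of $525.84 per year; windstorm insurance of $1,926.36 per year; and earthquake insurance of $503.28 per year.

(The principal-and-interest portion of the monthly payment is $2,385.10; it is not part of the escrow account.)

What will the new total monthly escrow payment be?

Property tax = $663.78 × 4 = $2,655.12 per year
Flood insurance = $525.84 per year
Windstorm insurance = $1,926.36 per year
Earthquake insurance = $503.28 per year
Total per year = $5,610.60
Base monthly escrow = $5,610.60 ÷ 12 = $467.55
Shortage per month = $1,295.76 ÷ 24 = $53.99
New monthly escrow = $467.55 + $53.99 = $521.54

$521.54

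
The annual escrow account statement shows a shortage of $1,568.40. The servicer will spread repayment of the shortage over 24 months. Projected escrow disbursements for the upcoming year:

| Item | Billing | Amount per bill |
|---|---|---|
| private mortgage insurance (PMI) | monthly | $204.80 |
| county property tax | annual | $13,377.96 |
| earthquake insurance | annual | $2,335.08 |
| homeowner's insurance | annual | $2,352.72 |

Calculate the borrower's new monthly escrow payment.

$1,775.63

Private mortgage insurance (PMI) = $204.80 × 12 = $2,457.60/yr
County property tax = $13,377.96/yr
Earthquake insurance = $2,335.08/yr
Homeowner's insurance = $2,352.72/yr
Combined annual = $20,523.36
Base monthly escrow = $20,523.36 / 12 = $1,710.28
Shortage spread = $1,568.40 ÷ 24 = $65.35/mo
Adjusted monthly = $1,710.28 + $65.35 = $1,775.63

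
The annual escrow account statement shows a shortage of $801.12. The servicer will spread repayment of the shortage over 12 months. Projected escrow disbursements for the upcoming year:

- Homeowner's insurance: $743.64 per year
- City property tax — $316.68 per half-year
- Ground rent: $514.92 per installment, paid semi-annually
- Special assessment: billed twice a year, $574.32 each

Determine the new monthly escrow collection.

$363.05

Homeowner's insurance: $743.64 annually
City property tax: $316.68 × 2 = $633.36 annually
Ground rent: $514.92 × 2 = $1,029.84 annually
Special assessment: $574.32 × 2 = $1,148.64 annually
Annual escrow total = $3,555.48
Per month = $3,555.48 ÷ 12 = $296.29
Shortage spread = $801.12 / 12 = $66.76/mo
New monthly escrow = $296.29 + $66.76 = $363.05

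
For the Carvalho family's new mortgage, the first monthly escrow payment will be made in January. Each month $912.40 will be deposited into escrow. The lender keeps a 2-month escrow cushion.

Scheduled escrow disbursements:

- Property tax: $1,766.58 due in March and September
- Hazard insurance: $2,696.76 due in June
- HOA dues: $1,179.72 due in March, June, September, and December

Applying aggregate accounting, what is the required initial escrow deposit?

$3,382.28

Cushion = 2 × $912.40 = $1,824.80
Trial balance (start $0, +$912.40 each month, − disbursements):
  Jan: +$912.40 → $912.40
  Feb: +$912.40 → $1,824.80
  Mar: +$912.40 − $2,946.30 → -$209.10
  Apr: +$912.40 → $703.30
  May: +$912.40 → $1,615.70
  Jun: +$912.40 − $3,876.48 → -$1,348.38
  Jul: +$912.40 → -$435.98
  Aug: +$912.40 → $476.42
  Sep: +$912.40 − $2,946.30 → -$1,557.48
  Oct: +$912.40 → -$645.08
  Nov: +$912.40 → $267.32
  Dec: +$912.40 − $1,179.72 → $0.00
Lowest trial balance = -$1,557.48 (Sep)
Initial deposit = cushion − low point = $1,824.80 − (-$1,557.48) = $3,382.28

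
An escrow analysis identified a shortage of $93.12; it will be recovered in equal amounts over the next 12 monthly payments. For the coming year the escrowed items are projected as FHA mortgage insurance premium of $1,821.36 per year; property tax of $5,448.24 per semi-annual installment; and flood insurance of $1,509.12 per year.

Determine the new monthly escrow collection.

$1,193.34

FHA mortgage insurance premium: $1,821.36 annually
Property tax: $5,448.24 × 2 = $10,896.48 annually
Flood insurance: $1,509.12 annually
Total per year = $1,821.36 + $10,896.48 + $1,509.12 = $14,226.96
Monthly escrow = $14,226.96 ÷ 12 = $1,185.58
Monthly shortage recovery: $93.12 / 12 = $7.76
New monthly escrow = $1,185.58 + $7.76 = $1,193.34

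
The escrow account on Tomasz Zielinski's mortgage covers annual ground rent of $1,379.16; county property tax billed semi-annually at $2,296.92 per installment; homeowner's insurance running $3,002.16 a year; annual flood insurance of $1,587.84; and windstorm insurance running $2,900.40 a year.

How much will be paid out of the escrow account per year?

$13,463.40

Ground rent — $1,379.16 annually
County property tax — $2,296.92 × 2 = $4,593.84 annually
Homeowner's insurance — $3,002.16 annually
Flood insurance — $1,587.84 annually
Windstorm insurance — $2,900.40 annually
Annual escrow total = $1,379.16 + $4,593.84 + $3,002.16 + $1,587.84 + $2,900.40 = $13,463.40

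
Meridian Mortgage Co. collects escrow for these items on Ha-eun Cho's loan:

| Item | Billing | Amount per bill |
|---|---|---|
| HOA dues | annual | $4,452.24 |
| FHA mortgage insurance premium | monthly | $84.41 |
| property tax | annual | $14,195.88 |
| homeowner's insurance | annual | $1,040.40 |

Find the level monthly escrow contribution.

HOA dues — $4,452.24
FHA mortgage insurance premium — $84.41 × 12 = $1,012.92
Property tax — $14,195.88
Homeowner's insurance — $1,040.40
Total per year = $20,701.44
Per month = $20,701.44 ÷ 12 = $1,725.12

$1,725.12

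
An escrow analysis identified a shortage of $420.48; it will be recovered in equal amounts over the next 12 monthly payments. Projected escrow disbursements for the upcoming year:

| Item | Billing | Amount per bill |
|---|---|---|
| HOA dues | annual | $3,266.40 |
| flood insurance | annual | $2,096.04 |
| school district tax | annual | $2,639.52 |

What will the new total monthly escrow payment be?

HOA dues = $3,266.40
Flood insurance = $2,096.04
School district tax = $2,639.52
Annual escrow total = $8,001.96
Per month = $8,001.96 ÷ 12 = $666.83
Monthly shortage recovery: $420.48 / 12 = $35.04
New monthly escrow = $666.83 + $35.04 = $701.87

$701.87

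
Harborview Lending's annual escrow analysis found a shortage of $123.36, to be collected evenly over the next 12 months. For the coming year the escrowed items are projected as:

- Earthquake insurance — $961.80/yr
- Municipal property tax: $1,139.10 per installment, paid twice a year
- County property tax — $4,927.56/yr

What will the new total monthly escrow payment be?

Earthquake insurance: $961.80/yr
Municipal property tax: $1,139.10 × 2 = $2,278.20/yr
County property tax: $4,927.56/yr
Yearly total = $8,167.56
Per month = $8,167.56 ÷ 12 = $680.63
Monthly shortage recovery: $123.36 ÷ 12 = $10.28
Adjusted monthly = $680.63 + $10.28 = $690.91

$690.91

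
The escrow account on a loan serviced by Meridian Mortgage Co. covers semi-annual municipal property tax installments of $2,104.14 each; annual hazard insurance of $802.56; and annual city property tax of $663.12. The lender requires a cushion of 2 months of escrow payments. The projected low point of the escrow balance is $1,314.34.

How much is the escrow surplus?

$368.68

Municipal property tax: $2,104.14 × 2 = $4,208.28 per year
Hazard insurance: $802.56 per year
City property tax: $663.12 per year
Total per year = $4,208.28 + $802.56 + $663.12 = $5,673.96
Base monthly escrow = $5,673.96 ÷ 12 = $472.83
Required cushion = 2 × $472.83 = $945.66
Excess over cushion: $1,314.34 − $945.66 = $368.68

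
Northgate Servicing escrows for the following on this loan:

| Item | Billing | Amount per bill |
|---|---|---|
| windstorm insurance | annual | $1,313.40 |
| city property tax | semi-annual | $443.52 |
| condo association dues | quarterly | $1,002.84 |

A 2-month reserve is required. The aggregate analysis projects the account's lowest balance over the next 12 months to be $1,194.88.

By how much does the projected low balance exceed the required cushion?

Windstorm insurance — $1,313.40 per year
City property tax — $443.52 × 2 = $887.04 per year
Condo association dues — $1,002.84 × 4 = $4,011.36 per year
Yearly total = $6,211.80
Monthly escrow = $6,211.80 ÷ 12 = $517.65
Required cushion = 2 × $517.65 = $1,035.30
Surplus = $1,194.88 − $1,035.30 = $159.58

$159.58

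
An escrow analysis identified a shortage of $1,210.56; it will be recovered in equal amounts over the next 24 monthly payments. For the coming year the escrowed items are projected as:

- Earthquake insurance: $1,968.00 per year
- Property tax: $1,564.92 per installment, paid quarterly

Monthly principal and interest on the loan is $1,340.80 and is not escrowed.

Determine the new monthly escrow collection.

$736.08

Earthquake insurance: $1,968.00 annually
Property tax: $1,564.92 × 4 = $6,259.68 annually
Total annual escrow = $1,968.00 + $6,259.68 = $8,227.68
Per month = $8,227.68 / 12 = $685.64
Shortage per month = $1,210.56 ÷ 24 = $50.44
Adjusted monthly = $685.64 + $50.44 = $736.08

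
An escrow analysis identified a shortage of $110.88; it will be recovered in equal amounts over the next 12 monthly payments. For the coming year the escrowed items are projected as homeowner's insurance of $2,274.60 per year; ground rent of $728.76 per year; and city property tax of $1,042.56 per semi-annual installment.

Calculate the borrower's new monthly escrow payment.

Homeowner's insurance = $2,274.60
Ground rent = $728.76
City property tax = $1,042.56 × 2 = $2,085.12
Annual escrow total = $2,274.60 + $728.76 + $2,085.12 = $5,088.48
Base monthly escrow = $5,088.48 / 12 = $424.04
Monthly shortage recovery: $110.88 / 12 = $9.24
New monthly escrow = $424.04 + $9.24 = $433.28

$433.28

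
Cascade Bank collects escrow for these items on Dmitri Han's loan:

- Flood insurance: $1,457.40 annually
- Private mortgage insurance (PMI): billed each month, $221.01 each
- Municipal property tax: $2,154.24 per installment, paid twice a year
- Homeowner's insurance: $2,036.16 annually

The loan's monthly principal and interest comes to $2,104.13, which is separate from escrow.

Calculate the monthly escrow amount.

$871.18

Flood insurance = $1,457.40 annually
Private mortgage insurance (PMI) = $221.01 × 12 = $2,652.12 annually
Municipal property tax = $2,154.24 × 2 = $4,308.48 annually
Homeowner's insurance = $2,036.16 annually
Yearly total = $1,457.40 + $2,652.12 + $4,308.48 + $2,036.16 = $10,454.16
Per month = $10,454.16 ÷ 12 = $871.18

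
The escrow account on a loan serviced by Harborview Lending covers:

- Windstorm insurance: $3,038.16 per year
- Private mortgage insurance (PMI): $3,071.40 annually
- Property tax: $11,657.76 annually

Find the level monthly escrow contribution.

Windstorm insurance — $3,038.16 annually
Private mortgage insurance (PMI) — $3,071.40 annually
Property tax — $11,657.76 annually
Annual escrow total = $3,038.16 + $3,071.40 + $11,657.76 = $17,767.32
Per month = $17,767.32 / 12 = $1,480.61

$1,480.61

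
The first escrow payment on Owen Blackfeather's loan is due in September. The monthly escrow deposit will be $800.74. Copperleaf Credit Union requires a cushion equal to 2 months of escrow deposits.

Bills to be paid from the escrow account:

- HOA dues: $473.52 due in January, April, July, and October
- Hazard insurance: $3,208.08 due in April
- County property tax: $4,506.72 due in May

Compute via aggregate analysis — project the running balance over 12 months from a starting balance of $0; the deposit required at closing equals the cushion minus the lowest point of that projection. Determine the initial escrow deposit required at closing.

$3,530.18

Cushion = 2 × $800.74 = $1,601.48
Trial balance (start $0, +$800.74 each month, − disbursements):
  Sep: +$800.74 → $800.74
  Oct: +$800.74 − $473.52 → $1,127.96
  Nov: +$800.74 → $1,928.70
  Dec: +$800.74 → $2,729.44
  Jan: +$800.74 − $473.52 → $3,056.66
  Feb: +$800.74 → $3,857.40
  Mar: +$800.74 → $4,658.14
  Apr: +$800.74 − $3,681.60 → $1,777.28
  May: +$800.74 − $4,506.72 → -$1,928.70
  Jun: +$800.74 → -$1,127.96
  Jul: +$800.74 − $473.52 → -$800.74
  Aug: +$800.74 → $0.00
Lowest trial balance = -$1,928.70 (May)
Initial deposit = cushion − low point = $1,601.48 − (-$1,928.70) = $3,530.18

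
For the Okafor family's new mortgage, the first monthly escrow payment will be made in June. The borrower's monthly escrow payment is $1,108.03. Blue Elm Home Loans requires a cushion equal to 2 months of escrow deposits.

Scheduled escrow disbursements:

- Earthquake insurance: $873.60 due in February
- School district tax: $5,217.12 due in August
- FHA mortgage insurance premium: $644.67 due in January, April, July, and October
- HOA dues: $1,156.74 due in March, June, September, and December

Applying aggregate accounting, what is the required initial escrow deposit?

$5,959.21

Cushion = 2 × $1,108.03 = $2,216.06
Trial balance (start $0, +$1,108.03 each month, − disbursements):
  Jun: +$1,108.03 − $1,156.74 → -$48.71
  Jul: +$1,108.03 − $644.67 → $414.65
  Aug: +$1,108.03 − $5,217.12 → -$3,694.44
  Sep: +$1,108.03 − $1,156.74 → -$3,743.15
  Oct: +$1,108.03 − $644.67 → -$3,279.79
  Nov: +$1,108.03 → -$2,171.76
  Dec: +$1,108.03 − $1,156.74 → -$2,220.47
  Jan: +$1,108.03 − $644.67 → -$1,757.11
  Feb: +$1,108.03 − $873.60 → -$1,522.68
  Mar: +$1,108.03 − $1,156.74 → -$1,571.39
  Apr: +$1,108.03 − $644.67 → -$1,108.03
  May: +$1,108.03 → $0.00
Lowest trial balance = -$3,743.15 (Sep)
Initial deposit = cushion − low point = $2,216.06 − (-$3,743.15) = $5,959.21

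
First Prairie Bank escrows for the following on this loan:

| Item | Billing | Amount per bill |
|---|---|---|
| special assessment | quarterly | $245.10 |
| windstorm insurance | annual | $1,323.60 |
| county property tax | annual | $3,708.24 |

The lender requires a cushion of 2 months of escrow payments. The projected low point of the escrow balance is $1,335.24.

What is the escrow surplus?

$333.20

Special assessment = $245.10 × 4 = $980.40 annually
Windstorm insurance = $1,323.60 annually
County property tax = $3,708.24 annually
Yearly total = $980.40 + $1,323.60 + $3,708.24 = $6,012.24
Per month = $6,012.24 ÷ 12 = $501.02
Required reserve = 2 × $501.02 = $1,002.04
Surplus = $1,335.24 − $1,002.04 = $333.20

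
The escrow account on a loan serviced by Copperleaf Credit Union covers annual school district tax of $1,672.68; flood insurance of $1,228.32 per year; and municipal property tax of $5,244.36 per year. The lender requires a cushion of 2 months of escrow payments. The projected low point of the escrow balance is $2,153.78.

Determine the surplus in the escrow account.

$796.22

School district tax = $1,672.68 per year
Flood insurance = $1,228.32 per year
Municipal property tax = $5,244.36 per year
Yearly total = $1,672.68 + $1,228.32 + $5,244.36 = $8,145.36
Per month = $8,145.36 ÷ 12 = $678.78
Cushion = 2 × $678.78 = $1,357.56
Surplus = $2,153.78 − $1,357.56 = $796.22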